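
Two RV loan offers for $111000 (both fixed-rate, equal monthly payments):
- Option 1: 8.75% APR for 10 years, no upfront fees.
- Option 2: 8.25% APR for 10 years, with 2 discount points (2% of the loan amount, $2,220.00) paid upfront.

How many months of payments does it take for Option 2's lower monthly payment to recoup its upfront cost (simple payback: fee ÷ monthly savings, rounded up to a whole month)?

75 months

Option 1: monthly rate = 8.75%/12 = 0.0072917; payment = 111,000 × 0.0072917 / (1 − (1+0.0072917)^−120) = $1,391.13.
Option 2: at 8.25% the monthly rate is 0.0068750, so the payment is 111,000 × 0.0068750 / (1 − 1.0068750^−120) = $1,361.44.
Monthly savings = $1,391.13 − $1,361.44 = $29.69.
Break-even = $2,220.00 / $29.69 = 74.77 → 75 months.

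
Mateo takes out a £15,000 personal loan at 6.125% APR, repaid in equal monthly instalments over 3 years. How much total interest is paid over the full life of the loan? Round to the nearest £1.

Monthly rate = 6.125%/12 = 0.0051042; payment = 15,000 × 0.0051042 / (1 − (1+0.0051042)^−36) = £457.18.
Total paid = 36 × £457.18 = £16,458.48; interest = £16,458.48 − £15,000 = £1,458.48.

£1,458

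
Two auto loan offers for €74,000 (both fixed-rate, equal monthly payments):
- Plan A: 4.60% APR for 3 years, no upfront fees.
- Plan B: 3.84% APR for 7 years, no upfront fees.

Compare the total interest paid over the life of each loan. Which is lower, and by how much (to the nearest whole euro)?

Plan A: monthly rate = 4.6%/12 = 0.0038333; payment = 74,000 × 0.0038333 / (1 − (1+0.0038333)^−36) = €2,204.58.
Total interest on Plan A = 36 × €2,204.58 − €74,000 = €5,364.88.
Plan B: monthly rate = 3.84%/12 = 0.0032000; payment = 74,000 × 0.0032000 / (1 − (1+0.0032000)^−84) = €1,006.05.
Total interest on Plan B = 84 × €1,006.05 − €74,000 = €10,508.20.
Plan A is lower by €5,143.32.

Plan A by €5,143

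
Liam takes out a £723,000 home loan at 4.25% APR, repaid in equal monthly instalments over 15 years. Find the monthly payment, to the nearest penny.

Monthly rate = 4.25%/12 = 0.0035417; payment = 723,000 × 0.0035417 / (1 − (1+0.0035417)^−180) = £5,438.97.

£5,438.97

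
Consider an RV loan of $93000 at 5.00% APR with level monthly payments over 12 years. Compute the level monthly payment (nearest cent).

$860.15

At 5.00% the monthly rate is 0.0041667, so the payment is 93,000 × 0.0041667 / (1 − 1.0041667^−144) = $860.15.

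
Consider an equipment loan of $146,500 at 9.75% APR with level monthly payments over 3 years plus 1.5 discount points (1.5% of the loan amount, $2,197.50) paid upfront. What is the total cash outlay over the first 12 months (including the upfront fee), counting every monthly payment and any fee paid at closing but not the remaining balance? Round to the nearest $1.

$58,717

At 9.75% the monthly rate is 0.0081250, so the payment is 146,500 × 0.0081250 / (1 − 1.0081250^−36) = $4,709.97.
Total outlay = 12 × $4,709.97 + $2,197.50 = $58,717.14.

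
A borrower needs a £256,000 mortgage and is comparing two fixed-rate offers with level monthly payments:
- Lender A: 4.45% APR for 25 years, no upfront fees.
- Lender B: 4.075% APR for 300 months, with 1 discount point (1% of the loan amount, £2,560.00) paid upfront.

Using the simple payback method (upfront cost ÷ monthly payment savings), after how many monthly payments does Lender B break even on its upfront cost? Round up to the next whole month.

48 months

Lender A: at 4.45% the monthly rate is 0.0037083, so the payment is 256,000 × 0.0037083 / (1 − 1.0037083^−300) = £1,415.68.
Lender B: at 4.075% the monthly rate is 0.0033958, so the payment is 256,000 × 0.0033958 / (1 − 1.0033958^−300) = £1,361.89.
Monthly savings = £1,415.68 − £1,361.89 = £53.79.
Break-even = £2,560.00 / £53.79 = 47.59 → 48 months.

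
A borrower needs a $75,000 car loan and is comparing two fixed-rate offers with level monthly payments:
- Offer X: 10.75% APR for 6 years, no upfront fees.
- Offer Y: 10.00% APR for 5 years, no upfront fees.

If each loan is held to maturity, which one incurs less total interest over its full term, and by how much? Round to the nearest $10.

Offer Y by $6,480

Offer X: at 10.75% the monthly rate is 0.0089583, so the payment is 75,000 × 0.0089583 / (1 − 1.0089583^−72) = $1,417.97.
Total interest on Offer X = 72 × $1,417.97 − $75,000 = $27,093.84.
Offer Y: monthly rate = 10%/12 = 0.0083333; payment = 75,000 × 0.0083333 / (1 − (1+0.0083333)^−60) = $1,593.53.
Total interest on Offer Y = 60 × $1,593.53 − $75,000 = $20,611.80.
Offer Y is lower by $6,482.04.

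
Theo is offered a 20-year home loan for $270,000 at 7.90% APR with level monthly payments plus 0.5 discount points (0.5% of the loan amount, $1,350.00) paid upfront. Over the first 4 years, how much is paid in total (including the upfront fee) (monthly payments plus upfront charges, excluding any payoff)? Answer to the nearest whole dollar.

At 7.90% the monthly rate is 0.0065833, so the payment is 270,000 × 0.0065833 / (1 − 1.0065833^−240) = $2,241.61.
Total outlay = 48 × $2,241.61 + $1,350.00 = $108,947.28.

$108,947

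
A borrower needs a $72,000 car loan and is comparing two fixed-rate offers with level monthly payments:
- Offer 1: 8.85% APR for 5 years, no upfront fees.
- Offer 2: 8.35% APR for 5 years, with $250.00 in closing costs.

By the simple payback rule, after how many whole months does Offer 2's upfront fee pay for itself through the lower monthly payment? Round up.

Offer 1: monthly rate = 8.85%/12 = 0.0073750; payment = 72,000 × 0.0073750 / (1 − (1+0.0073750)^−60) = $1,489.37.
Offer 2: at 8.35% the monthly rate is 0.0069583, so the payment is 72,000 × 0.0069583 / (1 − 1.0069583^−60) = $1,471.99.
Monthly savings = $1,489.37 − $1,471.99 = $17.38.
Break-even = $250.00 / $17.38 = 14.38 → 15 months.

15 months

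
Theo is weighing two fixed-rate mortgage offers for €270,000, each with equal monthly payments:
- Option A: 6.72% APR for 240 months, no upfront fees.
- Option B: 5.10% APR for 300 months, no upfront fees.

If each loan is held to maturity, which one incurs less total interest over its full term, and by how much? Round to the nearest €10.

Option B by €13,310

Option A: monthly rate = 6.72%/12 = 0.0056000; payment = 270,000 × 0.0056000 / (1 − (1+0.0056000)^−240) = €2,048.17.
Total interest on Option A = 240 × €2,048.17 − €270,000 = €221,560.80.
Option B: monthly rate = 5.1%/12 = 0.0042500; payment = 270,000 × 0.0042500 / (1 − (1+0.0042500)^−300) = €1,594.16.
Total interest on Option B = 300 × €1,594.16 − €270,000 = €208,248.00.
Option B is lower by €13,312.80.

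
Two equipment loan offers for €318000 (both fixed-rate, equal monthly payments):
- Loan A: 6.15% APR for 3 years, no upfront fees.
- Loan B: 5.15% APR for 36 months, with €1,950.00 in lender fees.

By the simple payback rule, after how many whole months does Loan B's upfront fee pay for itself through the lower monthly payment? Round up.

14 months

Loan A: monthly rate = 6.15%/12 = 0.0051250; payment = 318,000 × 0.0051250 / (1 − (1+0.0051250)^−36) = €9,695.80.
Loan B: at 5.15% the monthly rate is 0.0042917, so the payment is 318,000 × 0.0042917 / (1 − 1.0042917^−36) = €9,552.18.
Monthly savings = €9,695.80 − €9,552.18 = €143.62.
Break-even = €1,950.00 / €143.62 = 13.58 → 14 months.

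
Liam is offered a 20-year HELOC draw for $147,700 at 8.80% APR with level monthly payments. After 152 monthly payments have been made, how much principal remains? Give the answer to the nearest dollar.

$84,720

With monthly rate i = 8.8%/12 = 0.0073333, the balance after k of n payments is P · [(1+i)^n − (1+i)^k] / [(1+i)^n − 1].
(1+0.0073333)^240 = 5.77522978 and (1+0.0073333)^152 = 3.03617782, so the balance is 147,700 × (5.77522978 − 3.03617782) / (5.77522978 − 1) = $84,720.11.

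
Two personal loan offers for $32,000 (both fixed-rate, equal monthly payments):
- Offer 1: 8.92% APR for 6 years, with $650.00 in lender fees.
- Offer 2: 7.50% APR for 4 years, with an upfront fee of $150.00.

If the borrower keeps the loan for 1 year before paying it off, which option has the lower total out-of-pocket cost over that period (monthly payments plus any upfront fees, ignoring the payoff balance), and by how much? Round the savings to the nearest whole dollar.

Offer 1: monthly rate = 8.92%/12 = 0.0074333; payment = 32,000 × 0.0074333 / (1 − (1+0.0074333)^−72) = $575.55.
Offer 2: at 7.50% the monthly rate is 0.0062500, so the payment is 32,000 × 0.0062500 / (1 − 1.0062500^−48) = $773.72.
Over 12 months: Offer 1 costs 12 × $575.55 + $650.00 = $7,556.60; Offer 2 costs 12 × $773.72 + $150.00 = $9,434.64.
Offer 1 is cheaper by $9,434.64 − $7,556.60 = $1,878.04.

Offer 1 by $1,878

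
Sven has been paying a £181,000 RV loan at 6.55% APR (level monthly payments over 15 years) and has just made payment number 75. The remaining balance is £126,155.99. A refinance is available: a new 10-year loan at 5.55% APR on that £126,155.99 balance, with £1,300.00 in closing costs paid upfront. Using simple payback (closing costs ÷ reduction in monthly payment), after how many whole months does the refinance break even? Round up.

Current payment = 181,000 × 6.55%/12 / (1 − (1+0.0054583)^−180) = £1,581.68.
Refinanced payment = 126,155.99 × 0.0046250 / (1 − (1+0.0046250)^−120) = £1,372.25.
Monthly savings = £1,581.68 − £1,372.25 = £209.43.
Break-even = £1,300.00 / £209.43 = 6.21 → 7 months.

7 months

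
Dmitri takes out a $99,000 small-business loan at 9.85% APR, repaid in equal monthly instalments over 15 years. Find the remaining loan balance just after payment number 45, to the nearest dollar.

$85,882

With monthly rate i = 9.85%/12 = 0.0082083, the balance after k of n payments is P · [(1+i)^n − (1+i)^k] / [(1+i)^n − 1].
(1+0.0082083)^180 = 4.35562918 and (1+0.0082083)^45 = 1.44465028, so the balance is 99,000 × (4.35562918 − 1.44465028) / (4.35562918 − 1) = $85,881.63.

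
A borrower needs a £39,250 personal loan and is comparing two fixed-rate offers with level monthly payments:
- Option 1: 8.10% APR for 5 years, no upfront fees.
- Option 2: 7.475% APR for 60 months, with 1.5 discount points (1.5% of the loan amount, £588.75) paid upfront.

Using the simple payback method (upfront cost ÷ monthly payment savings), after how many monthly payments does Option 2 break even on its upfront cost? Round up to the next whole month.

Option 1: at 8.10% the monthly rate is 0.0067500, so the payment is 39,250 × 0.0067500 / (1 − 1.0067500^−60) = £797.73.
Option 2: monthly rate = 7.475%/12 = 0.0062292; payment = 39,250 × 0.0062292 / (1 − (1+0.0062292)^−60) = £786.02.
Monthly savings = £797.73 − £786.02 = £11.71.
Break-even = £588.75 / £11.71 = 50.28 → 51 months.

51 months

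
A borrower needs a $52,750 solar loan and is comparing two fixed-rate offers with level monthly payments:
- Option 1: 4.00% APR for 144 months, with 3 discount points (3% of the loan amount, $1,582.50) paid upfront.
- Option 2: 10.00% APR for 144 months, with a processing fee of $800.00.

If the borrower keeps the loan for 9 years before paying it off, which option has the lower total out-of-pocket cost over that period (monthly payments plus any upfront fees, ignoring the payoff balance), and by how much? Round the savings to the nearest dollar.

Option 1 by $17,422

Option 1: at 4.00% the monthly rate is 0.0033333, so the payment is 52,750 × 0.0033333 / (1 − 1.0033333^−144) = $461.84.
Option 2: monthly rate = 10%/12 = 0.0083333; payment = 52,750 × 0.0083333 / (1 − (1+0.0083333)^−144) = $630.40.
Over 108 months: Option 1 costs 108 × $461.84 + $1,582.50 = $51,461.22; Option 2 costs 108 × $630.40 + $800.00 = $68,883.20.
Option 1 is cheaper by $68,883.20 − $51,461.22 = $17,421.98.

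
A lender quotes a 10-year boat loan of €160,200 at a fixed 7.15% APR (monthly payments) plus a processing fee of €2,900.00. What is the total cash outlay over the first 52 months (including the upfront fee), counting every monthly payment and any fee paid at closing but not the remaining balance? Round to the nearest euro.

€100,268

Monthly rate = 7.15%/12 = 0.0059583; payment = 160,200 × 0.0059583 / (1 − (1+0.0059583)^−120) = €1,872.47.
Total outlay = 52 × €1,872.47 + €2,900.00 = €100,268.44.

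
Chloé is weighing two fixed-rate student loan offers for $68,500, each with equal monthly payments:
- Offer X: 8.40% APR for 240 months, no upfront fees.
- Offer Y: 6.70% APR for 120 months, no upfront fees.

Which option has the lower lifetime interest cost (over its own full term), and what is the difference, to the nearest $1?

Offer Y by $47,456

Offer X: monthly rate = 8.4%/12 = 0.0070000; payment = 68,500 × 0.0070000 / (1 − (1+0.0070000)^−240) = $590.13.
Total interest on Offer X = 240 × $590.13 − $68,500 = $73,131.20.
Offer Y: at 6.70% the monthly rate is 0.0055833, so the payment is 68,500 × 0.0055833 / (1 − 1.0055833^−120) = $784.79.
Total interest on Offer Y = 120 × $784.79 − $68,500 = $25,674.80.
Offer Y is lower by $47,456.40.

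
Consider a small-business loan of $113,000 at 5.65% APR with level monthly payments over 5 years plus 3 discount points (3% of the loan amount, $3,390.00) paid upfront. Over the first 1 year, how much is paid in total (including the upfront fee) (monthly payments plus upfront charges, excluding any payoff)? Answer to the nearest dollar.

At 5.65% the monthly rate is 0.0047083, so the payment is 113,000 × 0.0047083 / (1 − 1.0047083^−60) = $2,166.26.
Total outlay = 12 × $2,166.26 + $3,390.00 = $29,385.12.

$29,385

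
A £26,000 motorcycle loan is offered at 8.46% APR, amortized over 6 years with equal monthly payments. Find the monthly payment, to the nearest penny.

£461.73

Monthly rate = 8.46%/12 = 0.0070500; payment = 26,000 × 0.0070500 / (1 − (1+0.0070500)^−72) = £461.73.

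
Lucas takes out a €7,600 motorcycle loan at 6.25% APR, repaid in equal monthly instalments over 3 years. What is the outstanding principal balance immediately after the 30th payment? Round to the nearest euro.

€1,367

With monthly rate i = 6.25%/12 = 0.0052083, the balance after k of n payments is P · [(1+i)^n − (1+i)^k] / [(1+i)^n − 1].
(1+0.0052083)^36 = 1.20564345 and (1+0.0052083)^30 = 1.16864447, so the balance is 7,600 × (1.20564345 − 1.16864447) / (1.20564345 − 1) = €1,367.38.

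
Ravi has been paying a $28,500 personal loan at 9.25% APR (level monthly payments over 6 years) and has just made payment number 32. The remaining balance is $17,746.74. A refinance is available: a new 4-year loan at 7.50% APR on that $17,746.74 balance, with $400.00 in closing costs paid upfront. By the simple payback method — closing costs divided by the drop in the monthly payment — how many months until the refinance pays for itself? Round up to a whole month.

Current payment = 28,500 × 9.25%/12 / (1 − (1+0.0077083)^−72) = $517.27.
Refinanced payment = 17,746.74 × 0.0062500 / (1 − (1+0.0062500)^−48) = $429.10.
Monthly savings = $517.27 − $429.10 = $88.17.
Break-even = $400.00 / $88.17 = 4.54 → 5 months.

5 months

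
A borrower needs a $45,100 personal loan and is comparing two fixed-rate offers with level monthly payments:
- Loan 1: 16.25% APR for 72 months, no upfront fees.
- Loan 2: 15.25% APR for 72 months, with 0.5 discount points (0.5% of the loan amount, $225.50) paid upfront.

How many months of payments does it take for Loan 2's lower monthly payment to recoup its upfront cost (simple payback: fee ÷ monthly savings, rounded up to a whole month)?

Loan 1: at 16.25% the monthly rate is 0.0135417, so the payment is 45,100 × 0.0135417 / (1 − 1.0135417^−72) = $984.52.
Loan 2: monthly rate = 15.25%/12 = 0.0127083; payment = 45,100 × 0.0127083 / (1 − (1+0.0127083)^−72) = $959.77.
Monthly savings = $984.52 − $959.77 = $24.75.
Break-even = $225.50 / $24.75 = 9.11 → 10 months.

10 months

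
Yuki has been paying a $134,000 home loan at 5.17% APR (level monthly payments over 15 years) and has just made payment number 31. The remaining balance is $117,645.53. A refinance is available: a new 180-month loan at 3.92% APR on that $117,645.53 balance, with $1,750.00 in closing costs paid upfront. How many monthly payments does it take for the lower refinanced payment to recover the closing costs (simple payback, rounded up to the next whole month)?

9 months

Current payment = 134,000 × 5.17%/12 / (1 − (1+0.0043083)^−180) = $1,071.57.
Refinanced payment = 117,645.53 × 0.0032667 / (1 − (1+0.0032667)^−180) = $865.50.
Monthly savings = $1,071.57 − $865.50 = $206.07.
Break-even = $1,750.00 / $206.07 = 8.49 → 9 months.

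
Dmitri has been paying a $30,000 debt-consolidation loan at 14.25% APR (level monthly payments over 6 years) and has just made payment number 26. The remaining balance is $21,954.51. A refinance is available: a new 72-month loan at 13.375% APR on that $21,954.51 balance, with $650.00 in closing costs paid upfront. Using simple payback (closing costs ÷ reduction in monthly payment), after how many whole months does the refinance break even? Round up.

4 months

Current payment = 30,000 × 14.25%/12 / (1 − (1+0.0118750)^−72) = $622.20.
Refinanced payment = 21,954.51 × 0.0111458 / (1 − (1+0.0111458)^−72) = $445.07.
Monthly savings = $622.20 − $445.07 = $177.13.
Break-even = $650.00 / $177.13 = 3.67 → 4 months.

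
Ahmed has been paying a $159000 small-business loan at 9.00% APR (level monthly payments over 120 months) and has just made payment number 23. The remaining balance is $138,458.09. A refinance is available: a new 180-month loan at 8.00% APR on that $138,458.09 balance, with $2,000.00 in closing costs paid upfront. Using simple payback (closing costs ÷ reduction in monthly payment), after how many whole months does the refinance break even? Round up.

Current payment = 159,000 × 9%/12 / (1 − (1+0.0075000)^−120) = $2,014.14.
Refinanced payment = 138,458.09 × 0.0066667 / (1 − (1+0.0066667)^−180) = $1,323.18.
Monthly savings = $2,014.14 − $1,323.18 = $690.96.
Break-even = $2,000.00 / $690.96 = 2.89 → 3 months.

3 months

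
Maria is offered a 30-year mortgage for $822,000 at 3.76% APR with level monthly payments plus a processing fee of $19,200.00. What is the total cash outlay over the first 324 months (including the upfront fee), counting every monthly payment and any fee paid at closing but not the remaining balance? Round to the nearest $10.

Monthly rate = 3.76%/12 = 0.0031333; payment = 822,000 × 0.0031333 / (1 − (1+0.0031333)^−360) = $3,811.48.
Total outlay = 324 × $3,811.48 + $19,200.00 = $1,254,119.52.

$1,254,120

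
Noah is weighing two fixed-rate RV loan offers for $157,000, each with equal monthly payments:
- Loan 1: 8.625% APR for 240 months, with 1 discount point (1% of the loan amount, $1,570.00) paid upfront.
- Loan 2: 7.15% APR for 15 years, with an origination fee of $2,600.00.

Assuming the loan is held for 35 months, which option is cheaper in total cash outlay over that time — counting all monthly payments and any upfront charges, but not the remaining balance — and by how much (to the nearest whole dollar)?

Loan 1 by $2,760

Loan 1: at 8.625% the monthly rate is 0.0071875, so the payment is 157,000 × 0.0071875 / (1 − 1.0071875^−240) = $1,374.93.
Loan 2: monthly rate = 7.15%/12 = 0.0059583; payment = 157,000 × 0.0059583 / (1 − (1+0.0059583)^−180) = $1,424.36.
Over 35 months: Loan 1 costs 35 × $1,374.93 + $1,570.00 = $49,692.55; Loan 2 costs 35 × $1,424.36 + $2,600.00 = $52,452.60.
Loan 1 is cheaper by $52,452.60 − $49,692.55 = $2,760.05.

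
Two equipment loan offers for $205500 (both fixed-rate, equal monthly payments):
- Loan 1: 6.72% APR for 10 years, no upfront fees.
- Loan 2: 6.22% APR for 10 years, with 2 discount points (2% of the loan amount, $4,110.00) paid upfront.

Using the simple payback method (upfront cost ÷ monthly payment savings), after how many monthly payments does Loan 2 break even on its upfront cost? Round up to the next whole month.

Loan 1: at 6.72% the monthly rate is 0.0056000, so the payment is 205,500 × 0.0056000 / (1 − 1.0056000^−120) = $2,356.48.
Loan 2: at 6.22% the monthly rate is 0.0051833, so the payment is 205,500 × 0.0051833 / (1 − 1.0051833^−120) = $2,304.24.
Monthly savings = $2,356.48 − $2,304.24 = $52.24.
Break-even = $4,110.00 / $52.24 = 78.68 → 79 months.

79 months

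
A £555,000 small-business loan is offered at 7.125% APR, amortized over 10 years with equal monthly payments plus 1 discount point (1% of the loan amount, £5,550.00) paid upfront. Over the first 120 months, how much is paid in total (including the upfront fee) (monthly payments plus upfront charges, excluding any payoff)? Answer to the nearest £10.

£783,130

Monthly rate = 7.125%/12 = 0.0059375; payment = 555,000 × 0.0059375 / (1 − (1+0.0059375)^−120) = £6,479.83.
Total outlay = 120 × £6,479.83 + £5,550.00 = £783,129.60.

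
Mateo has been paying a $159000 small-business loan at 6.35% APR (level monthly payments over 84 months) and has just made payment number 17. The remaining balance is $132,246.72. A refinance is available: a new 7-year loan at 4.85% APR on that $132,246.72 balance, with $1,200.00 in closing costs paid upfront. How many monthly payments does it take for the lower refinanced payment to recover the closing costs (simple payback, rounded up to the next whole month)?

Current payment = 159,000 × 6.35%/12 / (1 − (1+0.0052917)^−84) = $2,349.53.
Refinanced payment = 132,246.72 × 0.0040417 / (1 − (1+0.0040417)^−84) = $1,859.86.
Monthly savings = $2,349.53 − $1,859.86 = $489.67.
Break-even = $1,200.00 / $489.67 = 2.45 → 3 months.

3 months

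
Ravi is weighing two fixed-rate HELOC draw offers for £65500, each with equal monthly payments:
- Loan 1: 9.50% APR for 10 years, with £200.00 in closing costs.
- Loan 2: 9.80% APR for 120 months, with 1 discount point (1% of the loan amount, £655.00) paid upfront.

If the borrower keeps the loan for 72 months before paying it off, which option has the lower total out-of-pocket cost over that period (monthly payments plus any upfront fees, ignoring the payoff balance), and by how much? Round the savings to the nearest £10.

Loan 1: monthly rate = 9.5%/12 = 0.0079167; payment = 65,500 × 0.0079167 / (1 − (1+0.0079167)^−120) = £847.55.
Loan 2: at 9.80% the monthly rate is 0.0081667, so the payment is 65,500 × 0.0081667 / (1 − 1.0081667^−120) = £858.35.
Over 72 months: Loan 1 costs 72 × £847.55 + £200.00 = £61,223.60; Loan 2 costs 72 × £858.35 + £655.00 = £62,456.20.
Loan 1 is cheaper by £62,456.20 − £61,223.60 = £1,232.60.

Loan 1 by £1,230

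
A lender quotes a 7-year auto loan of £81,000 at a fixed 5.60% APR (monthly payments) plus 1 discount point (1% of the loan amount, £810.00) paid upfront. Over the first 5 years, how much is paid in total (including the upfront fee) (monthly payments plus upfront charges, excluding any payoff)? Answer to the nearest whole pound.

£70,879

Monthly rate = 5.6%/12 = 0.0046667; payment = 81,000 × 0.0046667 / (1 − (1+0.0046667)^−84) = £1,167.82.
Total outlay = 60 × £1,167.82 + £810.00 = £70,879.20.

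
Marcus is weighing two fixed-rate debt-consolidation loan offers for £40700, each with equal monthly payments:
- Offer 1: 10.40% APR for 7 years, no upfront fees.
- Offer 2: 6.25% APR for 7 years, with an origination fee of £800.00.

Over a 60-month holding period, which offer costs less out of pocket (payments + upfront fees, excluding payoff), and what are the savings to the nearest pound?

Offer 1: at 10.40% the monthly rate is 0.0086667, so the payment is 40,700 × 0.0086667 / (1 − 1.0086667^−84) = £684.11.
Offer 2: at 6.25% the monthly rate is 0.0052083, so the payment is 40,700 × 0.0052083 / (1 − 1.0052083^−84) = £599.46.
Over 60 months: Offer 1 costs 60 × £684.11 = £41,046.60; Offer 2 costs 60 × £599.46 + £800.00 = £36,767.60.
Offer 2 is cheaper by £41,046.60 − £36,767.60 = £4,279.00.

Offer 2 by £4,279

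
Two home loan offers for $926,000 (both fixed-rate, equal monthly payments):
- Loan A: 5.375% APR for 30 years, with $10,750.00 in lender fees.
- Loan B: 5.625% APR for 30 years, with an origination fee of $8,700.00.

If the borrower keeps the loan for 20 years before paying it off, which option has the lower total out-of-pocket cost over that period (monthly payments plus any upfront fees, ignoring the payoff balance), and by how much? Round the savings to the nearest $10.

Loan A: at 5.375% the monthly rate is 0.0044792, so the payment is 926,000 × 0.0044792 / (1 − 1.0044792^−360) = $5,185.33.
Loan B: monthly rate = 5.625%/12 = 0.0046875; payment = 926,000 × 0.0046875 / (1 − (1+0.0046875)^−360) = $5,330.58.
Over 240 months: Loan A costs 240 × $5,185.33 + $10,750.00 = $1,255,229.20; Loan B costs 240 × $5,330.58 + $8,700.00 = $1,288,039.20.
Loan A is cheaper by $1,288,039.20 − $1,255,229.20 = $32,810.00.

Loan A by $32,810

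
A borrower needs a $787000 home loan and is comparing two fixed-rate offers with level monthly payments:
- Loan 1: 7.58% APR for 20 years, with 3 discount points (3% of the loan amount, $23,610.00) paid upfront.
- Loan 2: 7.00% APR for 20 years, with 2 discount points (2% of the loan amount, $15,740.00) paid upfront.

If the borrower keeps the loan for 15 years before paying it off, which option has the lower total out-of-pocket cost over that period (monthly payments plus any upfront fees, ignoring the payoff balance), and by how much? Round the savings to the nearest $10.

Loan 2 by $57,720

Loan 1: monthly rate = 7.58%/12 = 0.0063167; payment = 787,000 × 0.0063167 / (1 − (1+0.0063167)^−240) = $6,378.57.
Loan 2: at 7.00% the monthly rate is 0.0058333, so the payment is 787,000 × 0.0058333 / (1 − 1.0058333^−240) = $6,101.60.
Over 180 months: Loan 1 costs 180 × $6,378.57 + $23,610.00 = $1,171,752.60; Loan 2 costs 180 × $6,101.60 + $15,740.00 = $1,114,028.00.
Loan 2 is cheaper by $1,171,752.60 − $1,114,028.00 = $57,724.60.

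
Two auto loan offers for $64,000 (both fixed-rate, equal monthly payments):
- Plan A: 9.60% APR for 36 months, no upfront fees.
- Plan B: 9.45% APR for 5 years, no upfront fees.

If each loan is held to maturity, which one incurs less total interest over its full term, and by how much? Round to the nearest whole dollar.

Plan A: at 9.60% the monthly rate is 0.0080000, so the payment is 64,000 × 0.0080000 / (1 − 1.0080000^−36) = $2,053.10.
Total interest on Plan A = 36 × $2,053.10 − $64,000 = $9,911.60.
Plan B: at 9.45% the monthly rate is 0.0078750, so the payment is 64,000 × 0.0078750 / (1 − 1.0078750^−60) = $1,342.56.
Total interest on Plan B = 60 × $1,342.56 − $64,000 = $16,553.60.
Plan A is lower by $6,642.00.

Plan A by $6,642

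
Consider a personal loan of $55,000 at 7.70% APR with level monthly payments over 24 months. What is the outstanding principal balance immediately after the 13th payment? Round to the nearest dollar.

$26,258

With monthly rate i = 7.7%/12 = 0.0064167, the balance after k of n payments is P · [(1+i)^n − (1+i)^k] / [(1+i)^n − 1].
(1+0.0064167)^24 = 1.16591714 and (1+0.0064167)^13 = 1.08670500, so the balance is 55,000 × (1.16591714 − 1.08670500) / (1.16591714 − 1) = $26,258.09.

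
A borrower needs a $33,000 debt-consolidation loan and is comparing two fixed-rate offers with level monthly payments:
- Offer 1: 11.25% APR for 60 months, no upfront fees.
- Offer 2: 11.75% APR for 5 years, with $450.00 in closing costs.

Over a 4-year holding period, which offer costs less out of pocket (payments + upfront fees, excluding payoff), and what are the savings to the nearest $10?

Offer 1 by $850

Offer 1: at 11.25% the monthly rate is 0.0093750, so the payment is 33,000 × 0.0093750 / (1 − 1.0093750^−60) = $721.62.
Offer 2: monthly rate = 11.75%/12 = 0.0097917; payment = 33,000 × 0.0097917 / (1 − (1+0.0097917)^−60) = $729.90.
Over 48 months: Offer 1 costs 48 × $721.62 = $34,637.76; Offer 2 costs 48 × $729.90 + $450.00 = $35,485.20.
Offer 1 is cheaper by $35,485.20 − $34,637.76 = $847.44.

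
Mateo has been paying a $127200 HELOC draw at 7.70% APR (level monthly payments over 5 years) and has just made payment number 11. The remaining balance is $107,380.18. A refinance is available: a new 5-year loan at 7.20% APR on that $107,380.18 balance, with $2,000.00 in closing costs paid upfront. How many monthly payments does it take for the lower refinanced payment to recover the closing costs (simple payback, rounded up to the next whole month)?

5 months

Current payment = 127,200 × 7.7%/12 / (1 − (1+0.0064167)^−60) = $2,560.93.
Refinanced payment = 107,380.18 × 0.0060000 / (1 − (1+0.0060000)^−60) = $2,136.40.
Monthly savings = $2,560.93 − $2,136.40 = $424.53.
Break-even = $2,000.00 / $424.53 = 4.71 → 5 months.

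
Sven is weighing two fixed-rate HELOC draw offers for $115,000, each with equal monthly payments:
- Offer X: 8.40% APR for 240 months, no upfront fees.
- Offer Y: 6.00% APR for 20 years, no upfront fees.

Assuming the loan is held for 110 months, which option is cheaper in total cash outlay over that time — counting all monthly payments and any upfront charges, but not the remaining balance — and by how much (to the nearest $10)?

Offer X: monthly rate = 8.4%/12 = 0.0070000; payment = 115,000 × 0.0070000 / (1 − (1+0.0070000)^−240) = $990.73.
Offer Y: monthly rate = 6%/12 = 0.0050000; payment = 115,000 × 0.0050000 / (1 − (1+0.0050000)^−240) = $823.90.
Over 110 months: Offer X costs 110 × $990.73 = $108,980.30; Offer Y costs 110 × $823.90 = $90,629.00.
Offer Y is cheaper by $108,980.30 − $90,629.00 = $18,351.30.

Offer Y by $18,350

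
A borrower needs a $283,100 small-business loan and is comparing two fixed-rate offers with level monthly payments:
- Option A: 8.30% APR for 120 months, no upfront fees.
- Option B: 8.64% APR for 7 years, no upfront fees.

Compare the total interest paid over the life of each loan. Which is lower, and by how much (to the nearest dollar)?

Option B by $39,305

Option A: monthly rate = 8.3%/12 = 0.0069167; payment = 283,100 × 0.0069167 / (1 − (1+0.0069167)^−120) = $3,479.83.
Total interest on Option A = 120 × $3,479.83 − $283,100 = $134,479.60.
Option B: monthly rate = 8.64%/12 = 0.0072000; payment = 283,100 × 0.0072000 / (1 − (1+0.0072000)^−84) = $4,503.27.
Total interest on Option B = 84 × $4,503.27 − $283,100 = $95,174.68.
Option B is lower by $39,304.92.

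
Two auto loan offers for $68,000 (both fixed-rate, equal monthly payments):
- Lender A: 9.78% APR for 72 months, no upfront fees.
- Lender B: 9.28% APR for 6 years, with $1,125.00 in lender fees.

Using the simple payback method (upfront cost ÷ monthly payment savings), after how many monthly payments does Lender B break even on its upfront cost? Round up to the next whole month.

Lender A: monthly rate = 9.78%/12 = 0.0081500; payment = 68,000 × 0.0081500 / (1 − (1+0.0081500)^−72) = $1,252.23.
Lender B: monthly rate = 9.28%/12 = 0.0077333; payment = 68,000 × 0.0077333 / (1 − (1+0.0077333)^−72) = $1,235.21.
Monthly savings = $1,252.23 − $1,235.21 = $17.02.
Break-even = $1,125.00 / $17.02 = 66.10 → 67 months.

67 months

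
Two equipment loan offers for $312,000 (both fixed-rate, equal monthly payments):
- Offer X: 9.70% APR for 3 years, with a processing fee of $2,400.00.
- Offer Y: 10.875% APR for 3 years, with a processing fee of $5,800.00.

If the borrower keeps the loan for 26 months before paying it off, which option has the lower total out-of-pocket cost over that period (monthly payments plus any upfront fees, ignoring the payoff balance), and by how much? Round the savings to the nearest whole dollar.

Offer X by $7,886

Offer X: monthly rate = 9.7%/12 = 0.0080833; payment = 312,000 × 0.0080833 / (1 − (1+0.0080833)^−36) = $10,023.47.
Offer Y: monthly rate = 10.875%/12 = 0.0090625; payment = 312,000 × 0.0090625 / (1 − (1+0.0090625)^−36) = $10,196.02.
Over 26 months: Offer X costs 26 × $10,023.47 + $2,400.00 = $263,010.22; Offer Y costs 26 × $10,196.02 + $5,800.00 = $270,896.52.
Offer X is cheaper by $270,896.52 − $263,010.22 = $7,886.30.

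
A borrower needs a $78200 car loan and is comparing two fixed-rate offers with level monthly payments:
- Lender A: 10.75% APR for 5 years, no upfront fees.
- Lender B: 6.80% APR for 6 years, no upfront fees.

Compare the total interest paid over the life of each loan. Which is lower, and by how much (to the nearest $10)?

Lender B by $5,980

Lender A: monthly rate = 10.75%/12 = 0.0089583; payment = 78,200 × 0.0089583 / (1 − (1+0.0089583)^−60) = $1,690.52.
Total interest on Lender A = 60 × $1,690.52 − $78,200 = $23,231.20.
Lender B: monthly rate = 6.8%/12 = 0.0056667; payment = 78,200 × 0.0056667 / (1 − (1+0.0056667)^−72) = $1,325.73.
Total interest on Lender B = 72 × $1,325.73 − $78,200 = $17,252.56.
Lender B is lower by $5,978.64.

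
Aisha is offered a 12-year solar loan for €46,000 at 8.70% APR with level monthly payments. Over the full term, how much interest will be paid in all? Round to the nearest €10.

€28,270

Monthly rate = 8.7%/12 = 0.0072500; payment = 46,000 × 0.0072500 / (1 − (1+0.0072500)^−144) = €515.75.
Total paid = 144 × €515.75 = €74,268.00; interest = €74,268.00 − €46,000 = €28,268.00.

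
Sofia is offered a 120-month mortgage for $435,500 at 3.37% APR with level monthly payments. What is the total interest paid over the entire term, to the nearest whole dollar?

$78,101

Monthly rate = 3.37%/12 = 0.0028083; payment = 435,500 × 0.0028083 / (1 − (1+0.0028083)^−120) = $4,280.01.
Total paid = 120 × $4,280.01 = $513,601.20; interest = $513,601.20 − $435,500 = $78,101.20.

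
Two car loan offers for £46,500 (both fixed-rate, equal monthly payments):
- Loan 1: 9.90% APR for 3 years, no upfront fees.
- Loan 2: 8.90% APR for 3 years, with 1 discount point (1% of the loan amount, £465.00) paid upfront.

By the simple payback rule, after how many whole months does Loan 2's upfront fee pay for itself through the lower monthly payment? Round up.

22 months

Loan 1: at 9.90% the monthly rate is 0.0082500, so the payment is 46,500 × 0.0082500 / (1 − 1.0082500^−36) = £1,498.24.
Loan 2: monthly rate = 8.9%/12 = 0.0074167; payment = 46,500 × 0.0074167 / (1 − (1+0.0074167)^−36) = £1,476.52.
Monthly savings = £1,498.24 − £1,476.52 = £21.72.
Break-even = £465.00 / £21.72 = 21.41 → 22 months.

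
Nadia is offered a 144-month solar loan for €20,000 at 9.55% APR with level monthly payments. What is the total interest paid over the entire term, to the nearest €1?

€13,674

At 9.55% the monthly rate is 0.0079583, so the payment is 20,000 × 0.0079583 / (1 − 1.0079583^−144) = €233.85.
Total paid = 144 × €233.85 = €33,674.40; interest = €33,674.40 − €20,000 = €13,674.40.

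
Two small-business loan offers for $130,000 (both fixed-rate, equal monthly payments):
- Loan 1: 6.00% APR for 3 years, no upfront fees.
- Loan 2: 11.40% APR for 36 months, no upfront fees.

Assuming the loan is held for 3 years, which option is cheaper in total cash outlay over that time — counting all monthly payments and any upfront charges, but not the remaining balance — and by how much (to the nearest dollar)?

Loan 1: at 6.00% the monthly rate is 0.0050000, so the payment is 130,000 × 0.0050000 / (1 − 1.0050000^−36) = $3,954.85.
Loan 2: at 11.40% the monthly rate is 0.0095000, so the payment is 130,000 × 0.0095000 / (1 − 1.0095000^−36) = $4,280.70.
Over 36 months: Loan 1 costs 36 × $3,954.85 = $142,374.60; Loan 2 costs 36 × $4,280.70 = $154,105.20.
Loan 1 is cheaper by $154,105.20 − $142,374.60 = $11,730.60.

Loan 1 by $11,731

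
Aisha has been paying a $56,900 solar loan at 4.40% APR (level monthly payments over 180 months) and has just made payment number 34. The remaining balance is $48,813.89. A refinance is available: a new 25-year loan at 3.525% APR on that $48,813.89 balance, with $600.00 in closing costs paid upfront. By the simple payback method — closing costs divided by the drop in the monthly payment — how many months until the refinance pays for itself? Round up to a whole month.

Current payment = 56,900 × 4.4%/12 / (1 − (1+0.0036667)^−180) = $432.38.
Refinanced payment = 48,813.89 × 0.0029375 / (1 − (1+0.0029375)^−300) = $245.03.
Monthly savings = $432.38 − $245.03 = $187.35.
Break-even = $600.00 / $187.35 = 3.20 → 4 months.

4 months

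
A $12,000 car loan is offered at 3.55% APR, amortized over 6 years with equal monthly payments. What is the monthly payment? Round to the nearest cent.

Monthly rate = 3.55%/12 = 0.0029583; payment = 12,000 × 0.0029583 / (1 − (1+0.0029583)^−72) = $185.29.

$185.29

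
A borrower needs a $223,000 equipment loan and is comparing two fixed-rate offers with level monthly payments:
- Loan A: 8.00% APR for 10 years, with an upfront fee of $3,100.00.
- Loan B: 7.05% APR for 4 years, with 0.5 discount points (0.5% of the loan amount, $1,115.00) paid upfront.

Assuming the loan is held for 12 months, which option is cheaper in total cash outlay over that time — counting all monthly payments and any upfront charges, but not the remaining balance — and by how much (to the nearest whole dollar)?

Loan A by $29,690

Loan A: at 8.00% the monthly rate is 0.0066667, so the payment is 223,000 × 0.0066667 / (1 − 1.0066667^−120) = $2,705.61.
Loan B: monthly rate = 7.05%/12 = 0.0058750; payment = 223,000 × 0.0058750 / (1 − (1+0.0058750)^−48) = $5,345.19.
Over 12 months: Loan A costs 12 × $2,705.61 + $3,100.00 = $35,567.32; Loan B costs 12 × $5,345.19 + $1,115.00 = $65,257.28.
Loan A is cheaper by $65,257.28 − $35,567.32 = $29,689.96.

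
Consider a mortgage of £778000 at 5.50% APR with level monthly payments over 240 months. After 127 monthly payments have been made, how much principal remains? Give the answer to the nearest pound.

£471,190

With monthly rate i = 5.5%/12 = 0.0045833, the balance after k of n payments is P · [(1+i)^n − (1+i)^k] / [(1+i)^n − 1].
(1+0.0045833)^240 = 2.99662556 and (1+0.0045833)^127 = 1.78738464, so the balance is 778,000 × (2.99662556 − 1.78738464) / (2.99662556 − 1) = £471,189.72.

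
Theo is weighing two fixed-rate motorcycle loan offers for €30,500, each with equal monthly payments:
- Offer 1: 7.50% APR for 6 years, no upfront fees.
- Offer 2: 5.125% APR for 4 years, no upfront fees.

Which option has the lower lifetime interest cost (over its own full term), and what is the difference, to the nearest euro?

Offer 2 by €4,171

Offer 1: monthly rate = 7.5%/12 = 0.0062500; payment = 30,500 × 0.0062500 / (1 − (1+0.0062500)^−72) = €527.35.
Total interest on Offer 1 = 72 × €527.35 − €30,500 = €7,469.20.
Offer 2: monthly rate = 5.125%/12 = 0.0042708; payment = 30,500 × 0.0042708 / (1 − (1+0.0042708)^−48) = €704.12.
Total interest on Offer 2 = 48 × €704.12 − €30,500 = €3,297.76.
Offer 2 is lower by €4,171.44.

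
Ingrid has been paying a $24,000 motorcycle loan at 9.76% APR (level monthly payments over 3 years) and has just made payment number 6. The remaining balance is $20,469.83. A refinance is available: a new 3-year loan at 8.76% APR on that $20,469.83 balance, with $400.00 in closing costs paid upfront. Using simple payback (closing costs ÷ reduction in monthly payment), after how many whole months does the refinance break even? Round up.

4 months

Current payment = 24,000 × 9.76%/12 / (1 − (1+0.0081333)^−36) = $771.71.
Refinanced payment = 20,469.83 × 0.0073000 / (1 − (1+0.0073000)^−36) = $648.65.
Monthly savings = $771.71 − $648.65 = $123.06.
Break-even = $400.00 / $123.06 = 3.25 → 4 months.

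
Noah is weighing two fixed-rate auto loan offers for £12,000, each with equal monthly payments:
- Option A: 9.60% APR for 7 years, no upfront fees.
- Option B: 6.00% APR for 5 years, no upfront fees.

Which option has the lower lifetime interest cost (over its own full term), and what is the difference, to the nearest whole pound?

Option A: at 9.60% the monthly rate is 0.0080000, so the payment is 12,000 × 0.0080000 / (1 − 1.0080000^−84) = £196.74.
Total interest on Option A = 84 × £196.74 − £12,000 = £4,526.16.
Option B: at 6.00% the monthly rate is 0.0050000, so the payment is 12,000 × 0.0050000 / (1 − 1.0050000^−60) = £231.99.
Total interest on Option B = 60 × £231.99 − £12,000 = £1,919.40.
Option B is lower by £2,606.76.

Option B by £2,607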